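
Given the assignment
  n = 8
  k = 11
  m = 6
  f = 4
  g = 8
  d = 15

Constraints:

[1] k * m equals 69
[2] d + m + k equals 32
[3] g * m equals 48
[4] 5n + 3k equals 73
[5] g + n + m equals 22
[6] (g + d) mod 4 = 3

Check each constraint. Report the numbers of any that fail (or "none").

The assignment fails constraint 1.

[1] k * m = 11 * 6 = 66, not 69  fails
[2] d + m + k = 15 + 6 + 11 = 32  holds
[3] g * m = 8 * 6 = 48  holds
[4] 5n + 3k = 5(8) + 3(11) = 73  holds
[5] g + n + m = 8 + 8 + 6 = 22  holds
[6] g + d = 23; 23 mod 4 = 3  holds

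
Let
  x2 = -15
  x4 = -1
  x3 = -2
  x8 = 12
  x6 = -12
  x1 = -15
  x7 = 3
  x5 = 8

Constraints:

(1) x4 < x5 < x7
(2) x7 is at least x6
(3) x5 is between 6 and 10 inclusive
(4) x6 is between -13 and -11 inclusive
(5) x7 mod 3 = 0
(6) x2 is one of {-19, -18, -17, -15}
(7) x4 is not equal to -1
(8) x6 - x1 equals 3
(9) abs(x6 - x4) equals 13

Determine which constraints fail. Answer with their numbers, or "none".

No — constraints 1, 7, 9 are not satisfied.

(1) values -1, 8, 3; x5 = 8 is not < x7 = 3 — fails.
(2) x7 = 3, x6 = -12; 3 ≥ -12 — holds.
(3) x5 = 8 lies in [6, 10] — holds.
(4) x6 = -12 lies in [-13, -11] — holds.
(5) 3 mod 3 = 0 — holds.
(6) x2 = -15 is in {-19, -18, -17, -15} — holds.
(7) x4 = -1, but -1 is required to differ — fails.
(8) x6 - x1 = -12 - (-15) = 3 — holds.
(9) abs(-12 - (-1)) = 11, not 13 — fails.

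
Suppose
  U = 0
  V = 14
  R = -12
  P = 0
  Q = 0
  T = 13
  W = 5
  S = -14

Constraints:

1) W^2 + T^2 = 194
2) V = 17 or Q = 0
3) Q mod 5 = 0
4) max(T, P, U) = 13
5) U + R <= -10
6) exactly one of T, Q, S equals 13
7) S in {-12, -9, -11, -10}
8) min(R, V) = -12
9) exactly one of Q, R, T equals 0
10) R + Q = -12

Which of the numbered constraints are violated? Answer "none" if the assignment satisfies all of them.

Violated: 7.

1) W^2 + T^2 = 5^2 + 13^2 = 25 + 169 = 194  ✔
2) V = 14 ≠ 17, but Q = 0 = 0 (second disjunct)  ✔
3) 0 mod 5 = 0  ✔
4) max(13, 0, 0) = 13  ✔
5) U + R = 0 + (-12) = -12; -12 ≤ -10  ✔
6) T=13, Q=0, S=-14; 1 of them equals 13  ✔
7) S = -14 is not in {-12, -9, -11, -10}  ✘
8) min(-12, 14) = -12  ✔
9) Q=0, R=-12, T=13; 1 of them equals 0  ✔
10) R + Q = -12 + 0 = -12  ✔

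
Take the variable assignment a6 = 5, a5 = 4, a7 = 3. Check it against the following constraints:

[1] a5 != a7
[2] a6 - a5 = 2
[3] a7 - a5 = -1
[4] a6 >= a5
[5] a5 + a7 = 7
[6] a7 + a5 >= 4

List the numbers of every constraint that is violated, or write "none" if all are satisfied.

[1] a5 = 4, a7 = 3; distinct — OK.
[2] a6 - a5 = 5 - 4 = 1, not 2 — violated.
[3] a7 - a5 = 3 - 4 = -1 — OK.
[4] a6 = 5, a5 = 4; 5 ≥ 4 — OK.
[5] a5 + a7 = 4 + 3 = 7 — OK.
[6] a7 + a5 = 3 + 4 = 7; 7 ≥ 4 — OK.

The assignment fails constraint 2.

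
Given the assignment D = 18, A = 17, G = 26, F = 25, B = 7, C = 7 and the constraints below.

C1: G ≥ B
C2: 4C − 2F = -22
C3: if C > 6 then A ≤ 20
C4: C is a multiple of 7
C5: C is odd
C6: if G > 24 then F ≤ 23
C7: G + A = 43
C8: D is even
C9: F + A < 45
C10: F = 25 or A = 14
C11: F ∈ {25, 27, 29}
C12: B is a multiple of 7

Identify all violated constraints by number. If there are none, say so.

Constraint 6 is violated.

C1: G = 26, B = 7; 26 ≥ 7 — holds.
C2: 4C − 2F = 4(7) − 2(25) = -22 — holds.
C3: C = 7 > 6, so we need A ≤ 20; A = 17 ≤ 20 — holds.
C4: 7 / 7 = 1, so 7 divides 7 — holds.
C5: C = 7 is odd — holds.
C6: G = 26 > 24, so we need F ≤ 23; but F = 25 > 23 — fails.
C7: G + A = 26 + 17 = 43 — holds.
C8: D = 18 is even — holds.
C9: F + A = 25 + 17 = 42; 42 < 45 — holds.
C10: F = 25 = 25 (first disjunct) — holds.
C11: F = 25 is in {25, 27, 29} — holds.
C12: 7 / 7 = 1, so 7 divides 7 — holds.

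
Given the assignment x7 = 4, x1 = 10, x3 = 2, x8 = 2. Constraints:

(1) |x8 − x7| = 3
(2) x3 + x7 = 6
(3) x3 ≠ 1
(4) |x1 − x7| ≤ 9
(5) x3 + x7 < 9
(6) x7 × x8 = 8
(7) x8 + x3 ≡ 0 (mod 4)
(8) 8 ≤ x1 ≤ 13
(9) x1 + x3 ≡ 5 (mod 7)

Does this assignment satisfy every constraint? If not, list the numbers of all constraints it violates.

(1) |2 − 4| = 2, not 3  no
(2) x3 + x7 = 2 + 4 = 6  yes
(3) x3 = 2, and 2 ≠ 1  yes
(4) |10 − 4| = 6; 6 ≤ 9  yes
(5) x3 + x7 = 2 + 4 = 6; 6 < 9  yes
(6) x7 × x8 = 4 × 2 = 8  yes
(7) x8 + x3 = 4; 4 mod 4 = 0  yes
(8) x1 = 10 lies in [8, 13]  yes
(9) x1 + x3 = 12; 12 mod 7 = 5  yes

Constraint 1 does not hold.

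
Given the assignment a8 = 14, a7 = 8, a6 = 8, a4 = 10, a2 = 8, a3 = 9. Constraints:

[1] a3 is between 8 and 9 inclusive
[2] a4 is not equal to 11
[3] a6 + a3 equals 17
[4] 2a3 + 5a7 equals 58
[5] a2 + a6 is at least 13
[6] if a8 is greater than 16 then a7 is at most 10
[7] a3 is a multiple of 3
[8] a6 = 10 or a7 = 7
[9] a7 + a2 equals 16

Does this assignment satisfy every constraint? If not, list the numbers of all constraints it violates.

Constraint 8 does not hold.

[1] a3 = 9 lies in [8, 9] — satisfied.
[2] a4 = 10, and 10 ≠ 11 — satisfied.
[3] a6 + a3 = 8 + 9 = 17 — satisfied.
[4] 2a3 + 5a7 = 2(9) + 5(8) = 58 — satisfied.
[5] a2 + a6 = 8 + 8 = 16; 16 ≥ 13 — satisfied.
[6] a8 = 14, not > 16; antecedent false, conditional vacuously true — satisfied.
[7] 9 / 3 = 3, so 3 divides 9 — satisfied.
[8] a6 = 8 ≠ 10 and a7 = 8 ≠ 7; both disjuncts false — violated.
[9] a7 + a2 = 8 + 8 = 16 — satisfied.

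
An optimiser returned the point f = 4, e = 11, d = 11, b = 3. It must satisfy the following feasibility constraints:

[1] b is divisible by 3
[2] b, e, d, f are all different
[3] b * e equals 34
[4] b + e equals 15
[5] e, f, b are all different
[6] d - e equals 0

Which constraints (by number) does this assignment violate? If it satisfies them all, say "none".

No — constraints 2, 3, and 4 are not satisfied.

[1] 3 / 3 = 1, so 3 divides 3  holds
[2] e = d = 11, not all different  fails
[3] b * e = 3 * 11 = 33, not 34  fails
[4] b + e = 3 + 11 = 14, not 15  fails
[5] values 11, 4, 3 are pairwise distinct  holds
[6] d - e = 11 - 11 = 0  holds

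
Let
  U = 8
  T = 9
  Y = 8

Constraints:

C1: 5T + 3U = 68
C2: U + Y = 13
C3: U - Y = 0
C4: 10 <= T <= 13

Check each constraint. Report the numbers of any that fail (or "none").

Constraints 1, 2, 4 are violated.

C1: 5T + 3U = 5(9) + 3(8) = 69, not 68 — violated.
C2: U + Y = 8 + 8 = 16, not 13 — violated.
C3: U - Y = 8 - 8 = 0 — OK.
C4: T = 9 is outside [10, 13] — violated.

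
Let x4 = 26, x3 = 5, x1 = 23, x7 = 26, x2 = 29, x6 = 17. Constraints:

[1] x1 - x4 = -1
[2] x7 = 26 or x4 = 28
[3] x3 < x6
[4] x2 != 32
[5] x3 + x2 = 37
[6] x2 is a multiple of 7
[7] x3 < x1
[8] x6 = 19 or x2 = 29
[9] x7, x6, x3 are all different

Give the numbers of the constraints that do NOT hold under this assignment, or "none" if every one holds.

Constraints 1, 5, and 6 do not hold.

[1] x1 - x4 = 23 - 26 = -3, not -1  no
[2] x7 = 26 = 26 (first disjunct)  yes
[3] x3 = 5, x6 = 17; 5 < 17  yes
[4] x2 = 29, and 29 ≠ 32  yes
[5] x3 + x2 = 5 + 29 = 34, not 37  no
[6] 29 = 7*4 + 1, so 7 does not divide 29  no
[7] x3 = 5, x1 = 23; 5 < 23  yes
[8] x6 = 17 ≠ 19, but x2 = 29 = 29 (second disjunct)  yes
[9] values 26, 17, 5 are pairwise distinct  yes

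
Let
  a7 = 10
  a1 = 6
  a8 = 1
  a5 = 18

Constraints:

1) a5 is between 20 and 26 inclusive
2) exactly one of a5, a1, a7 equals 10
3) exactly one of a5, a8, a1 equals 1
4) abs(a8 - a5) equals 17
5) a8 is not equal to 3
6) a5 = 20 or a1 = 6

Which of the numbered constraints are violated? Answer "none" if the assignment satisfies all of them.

1) a5 = 18 is outside [20, 26] — violated.
2) a5=18, a1=6, a7=10; 1 of them equals 10 — OK.
3) a5=18, a8=1, a1=6; 1 of them equals 1 — OK.
4) abs(1 - 18) = 17 — OK.
5) a8 = 1, and 1 ≠ 3 — OK.
6) a5 = 18 ≠ 20, but a1 = 6 = 6 (second disjunct) — OK.

No — constraint 1 is not satisfied.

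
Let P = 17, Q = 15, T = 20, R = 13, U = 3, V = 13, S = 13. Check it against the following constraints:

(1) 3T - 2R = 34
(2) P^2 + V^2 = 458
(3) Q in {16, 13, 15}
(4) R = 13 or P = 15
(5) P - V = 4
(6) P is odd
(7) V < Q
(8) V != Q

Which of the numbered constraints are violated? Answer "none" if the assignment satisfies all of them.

Yes — all constraints hold.

(1) 3T - 2R = 3(20) - 2(13) = 34 — satisfied.
(2) P^2 + V^2 = 17^2 + 13^2 = 289 + 169 = 458 — satisfied.
(3) Q = 15 is in {16, 13, 15} — satisfied.
(4) R = 13 = 13 (first disjunct) — satisfied.
(5) P - V = 17 - 13 = 4 — satisfied.
(6) P = 17 is odd — satisfied.
(7) V = 13, Q = 15; 13 < 15 — satisfied.
(8) V = 13, Q = 15; distinct — satisfied.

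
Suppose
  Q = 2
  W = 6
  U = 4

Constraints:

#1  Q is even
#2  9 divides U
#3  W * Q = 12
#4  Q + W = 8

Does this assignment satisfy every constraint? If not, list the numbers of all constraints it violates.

Violated: 2.

#1 Q = 2 is even  holds
#2 4 = 9*0 + 4, so 9 does not divide 4  fails
#3 W * Q = 6 * 2 = 12  holds
#4 Q + W = 2 + 6 = 8  holds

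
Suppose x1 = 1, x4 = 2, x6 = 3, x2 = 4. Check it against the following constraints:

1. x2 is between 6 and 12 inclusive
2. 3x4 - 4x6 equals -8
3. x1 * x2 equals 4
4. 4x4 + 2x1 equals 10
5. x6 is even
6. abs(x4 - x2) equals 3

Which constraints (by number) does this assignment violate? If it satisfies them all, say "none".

Constraints 1, 2, 5, and 6 are violated.

1. x2 = 4 is outside [6, 12] — violated.
2. 3x4 - 4x6 = 3(2) - 4(3) = -6, not -8 — violated.
3. x1 * x2 = 1 * 4 = 4 — satisfied.
4. 4x4 + 2x1 = 4(2) + 2(1) = 10 — satisfied.
5. x6 = 3 is odd — violated.
6. abs(2 - 4) = 2, not 3 — violated.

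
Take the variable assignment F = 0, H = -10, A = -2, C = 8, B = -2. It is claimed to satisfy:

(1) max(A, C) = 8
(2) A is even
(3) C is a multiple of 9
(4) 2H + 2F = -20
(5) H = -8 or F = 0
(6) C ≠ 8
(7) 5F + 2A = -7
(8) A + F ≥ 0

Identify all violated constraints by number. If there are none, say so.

No — constraints 3, 6, 7, 8 are not satisfied.

(1) max(-2, 8) = 8  yes
(2) A = -2 is even  yes
(3) 8 = 9×0 + 8, so 9 does not divide 8  no
(4) 2H + 2F = 2(-10) + 2(0) = -20  yes
(5) H = -10 ≠ -8, but F = 0 = 0 (second disjunct)  yes
(6) C = 8, but 8 is required to differ  no
(7) 5F + 2A = 5(0) + 2(-2) = -4, not -7  no
(8) A + F = -2 + 0 = -2; -2 < 0, bound 0 not met  no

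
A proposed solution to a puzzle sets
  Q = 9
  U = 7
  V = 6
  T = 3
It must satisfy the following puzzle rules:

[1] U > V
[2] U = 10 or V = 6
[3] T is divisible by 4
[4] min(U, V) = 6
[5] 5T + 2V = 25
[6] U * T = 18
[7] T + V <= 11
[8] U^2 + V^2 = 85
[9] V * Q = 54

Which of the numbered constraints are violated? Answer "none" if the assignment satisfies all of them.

[1] U = 7, V = 6; 7 > 6  ✓
[2] U = 7 ≠ 10, but V = 6 = 6 (second disjunct)  ✓
[3] 3 = 4*0 + 3, so 4 does not divide 3  ✗
[4] min(7, 6) = 6  ✓
[5] 5T + 2V = 5(3) + 2(6) = 27, not 25  ✗
[6] U * T = 7 * 3 = 21, not 18  ✗
[7] T + V = 3 + 6 = 9; 9 ≤ 11  ✓
[8] U^2 + V^2 = 7^2 + 6^2 = 49 + 36 = 85  ✓
[9] V * Q = 6 * 9 = 54  ✓

Constraints 3, 5, and 6 are violated.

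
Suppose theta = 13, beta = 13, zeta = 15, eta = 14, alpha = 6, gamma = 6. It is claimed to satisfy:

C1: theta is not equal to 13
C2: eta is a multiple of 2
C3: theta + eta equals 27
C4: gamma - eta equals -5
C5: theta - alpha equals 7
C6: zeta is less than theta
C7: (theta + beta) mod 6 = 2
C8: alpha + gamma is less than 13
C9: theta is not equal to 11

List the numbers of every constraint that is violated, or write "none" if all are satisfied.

Constraints 1, 4, 6 are violated.

C1: theta = 13, but 13 is required to differ — violated.
C2: 14 / 2 = 7, so 2 divides 14 — satisfied.
C3: theta + eta = 13 + 14 = 27 — satisfied.
C4: gamma - eta = 6 - 14 = -8, not -5 — violated.
C5: theta - alpha = 13 - 6 = 7 — satisfied.
C6: zeta = 15, theta = 13; 15 ≥ 13 (want <) — violated.
C7: theta + beta = 26; 26 mod 6 = 2 — satisfied.
C8: alpha + gamma = 6 + 6 = 12; 12 < 13 — satisfied.
C9: theta = 13, and 13 ≠ 11 — satisfied.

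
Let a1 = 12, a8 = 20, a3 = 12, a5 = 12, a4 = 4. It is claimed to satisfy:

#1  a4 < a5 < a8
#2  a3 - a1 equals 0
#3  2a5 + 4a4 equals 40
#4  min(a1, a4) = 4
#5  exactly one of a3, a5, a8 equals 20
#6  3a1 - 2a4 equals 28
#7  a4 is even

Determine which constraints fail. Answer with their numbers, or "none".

All constraints are satisfied.

#1 values 4 < 12 < 20  true
#2 a3 - a1 = 12 - 12 = 0  true
#3 2a5 + 4a4 = 2(12) + 4(4) = 40  true
#4 min(12, 4) = 4  true
#5 a3=12, a5=12, a8=20; 1 of them equals 20  true
#6 3a1 - 2a4 = 3(12) - 2(4) = 28  true
#7 a4 = 4 is even  true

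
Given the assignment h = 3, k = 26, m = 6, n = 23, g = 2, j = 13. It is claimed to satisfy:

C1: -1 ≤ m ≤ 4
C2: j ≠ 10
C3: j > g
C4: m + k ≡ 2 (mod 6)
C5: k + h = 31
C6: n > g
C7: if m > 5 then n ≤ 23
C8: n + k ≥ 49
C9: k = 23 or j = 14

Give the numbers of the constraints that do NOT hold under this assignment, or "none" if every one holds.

C1: m = 6 is outside [-1, 4]  ✗
C2: j = 13, and 13 ≠ 10  ✓
C3: j = 13, g = 2; 13 > 2  ✓
C4: m + k = 32; 32 mod 6 = 2  ✓
C5: k + h = 26 + 3 = 29, not 31  ✗
C6: n = 23, g = 2; 23 > 2  ✓
C7: m = 6 > 5, so we need n ≤ 23; n = 23 ≤ 23  ✓
C8: n + k = 23 + 26 = 49; 49 ≥ 49  ✓
C9: k = 26 ≠ 23 and j = 13 ≠ 14; both disjuncts false  ✗

Constraints 1, 5, 9 are violated.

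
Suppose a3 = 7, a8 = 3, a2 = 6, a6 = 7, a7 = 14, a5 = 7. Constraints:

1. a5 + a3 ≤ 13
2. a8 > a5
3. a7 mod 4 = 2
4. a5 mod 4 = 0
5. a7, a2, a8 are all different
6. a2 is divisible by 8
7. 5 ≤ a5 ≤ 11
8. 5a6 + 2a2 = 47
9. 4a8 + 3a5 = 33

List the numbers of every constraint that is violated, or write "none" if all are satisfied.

No — constraints 1, 2, 4, and 6 are not satisfied.

1. a5 + a3 = 7 + 7 = 14; 14 > 13, bound 13 not met — fails.
2. a8 = 3, a5 = 7; 3 ≤ 7 (want >) — fails.
3. 14 mod 4 = 2 — holds.
4. 7 mod 4 = 3, not 0 — fails.
5. values 14, 6, 3 are pairwise distinct — holds.
6. 6 = 8×0 + 6, so 8 does not divide 6 — fails.
7. a5 = 7 lies in [5, 11] — holds.
8. 5a6 + 2a2 = 5(7) + 2(6) = 47 — holds.
9. 4a8 + 3a5 = 4(3) + 3(7) = 33 — holds.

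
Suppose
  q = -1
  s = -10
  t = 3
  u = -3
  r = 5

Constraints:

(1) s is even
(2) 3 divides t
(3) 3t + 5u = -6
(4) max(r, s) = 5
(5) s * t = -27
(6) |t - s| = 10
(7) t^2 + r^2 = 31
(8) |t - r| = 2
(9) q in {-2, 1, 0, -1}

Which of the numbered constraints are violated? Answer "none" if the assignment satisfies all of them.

The assignment fails constraints 5, 6, 7.

(1) s = -10 is even  yes
(2) 3 / 3 = 1, so 3 divides 3  yes
(3) 3t + 5u = 3(3) + 5(-3) = -6  yes
(4) max(5, -10) = 5  yes
(5) s * t = -10 * 3 = -30, not -27  no
(6) |3 - (-10)| = 13, not 10  no
(7) t^2 + r^2 = 3^2 + 5^2 = 9 + 25 = 34, not 31  no
(8) |3 - 5| = 2  yes
(9) q = -1 is in {-2, 1, 0, -1}  yes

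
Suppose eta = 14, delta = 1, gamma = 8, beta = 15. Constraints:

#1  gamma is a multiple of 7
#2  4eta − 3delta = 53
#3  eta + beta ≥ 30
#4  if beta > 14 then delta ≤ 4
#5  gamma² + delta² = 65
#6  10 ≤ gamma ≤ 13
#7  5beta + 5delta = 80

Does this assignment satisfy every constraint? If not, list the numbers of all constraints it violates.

Constraints 1, 3, 6 do not hold.

#1 8 = 7×1 + 1, so 7 does not divide 8 — violated.
#2 4eta − 3delta = 4(14) − 3(1) = 53 — OK.
#3 eta + beta = 14 + 15 = 29; 29 < 30, bound 30 not met — violated.
#4 beta = 15 > 14, so we need delta ≤ 4; delta = 1 ≤ 4 — OK.
#5 gamma² + delta² = 8² + 1² = 64 + 1 = 65 — OK.
#6 gamma = 8 is outside [10, 13] — violated.
#7 5beta + 5delta = 5(15) + 5(1) = 80 — OK.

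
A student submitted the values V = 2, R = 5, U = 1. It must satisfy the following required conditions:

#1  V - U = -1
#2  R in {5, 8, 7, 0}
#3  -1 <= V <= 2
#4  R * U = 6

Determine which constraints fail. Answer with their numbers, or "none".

#1 V - U = 2 - 1 = 1, not -1 — does not hold.
#2 R = 5 is in {5, 8, 7, 0} — holds.
#3 V = 2 lies in [-1, 2] — holds.
#4 R * U = 5 * 1 = 5, not 6 — does not hold.

Constraints 1, 4 do not hold.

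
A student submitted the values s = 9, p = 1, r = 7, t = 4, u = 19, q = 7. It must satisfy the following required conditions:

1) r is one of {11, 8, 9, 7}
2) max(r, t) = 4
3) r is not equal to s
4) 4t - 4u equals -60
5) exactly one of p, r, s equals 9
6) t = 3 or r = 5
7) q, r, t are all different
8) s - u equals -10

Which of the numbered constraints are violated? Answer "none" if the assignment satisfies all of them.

1) r = 7 is in {11, 8, 9, 7}  ✔
2) max(7, 4) = 7, not 4  ✘
3) r = 7, s = 9; distinct  ✔
4) 4t - 4u = 4(4) - 4(19) = -60  ✔
5) p=1, r=7, s=9; 1 of them equals 9  ✔
6) t = 4 ≠ 3 and r = 7 ≠ 5; both disjuncts false  ✘
7) q = r = 7, not all different  ✘
8) s - u = 9 - 19 = -10  ✔

Constraints 2, 6, 7 are violated.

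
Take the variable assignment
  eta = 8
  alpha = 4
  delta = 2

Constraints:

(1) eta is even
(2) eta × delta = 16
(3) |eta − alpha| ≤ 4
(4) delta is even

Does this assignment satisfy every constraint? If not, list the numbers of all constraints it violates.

(1) eta = 8 is even  true
(2) eta × delta = 8 × 2 = 16  true
(3) |8 − 4| = 4; 4 ≤ 4  true
(4) delta = 2 is even  true

The assignment satisfies every constraint.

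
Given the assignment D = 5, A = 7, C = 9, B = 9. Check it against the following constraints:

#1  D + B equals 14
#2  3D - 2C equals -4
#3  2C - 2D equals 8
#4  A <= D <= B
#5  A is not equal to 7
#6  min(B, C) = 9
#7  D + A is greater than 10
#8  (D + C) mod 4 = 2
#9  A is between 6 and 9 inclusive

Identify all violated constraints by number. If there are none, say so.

#1 D + B = 5 + 9 = 14  holds
#2 3D - 2C = 3(5) - 2(9) = -3, not -4  fails
#3 2C - 2D = 2(9) - 2(5) = 8  holds
#4 values 7, 5, 9; A = 7 is not <= D = 5  fails
#5 A = 7, but 7 is required to differ  fails
#6 min(9, 9) = 9  holds
#7 D + A = 5 + 7 = 12; 12 > 10  holds
#8 D + C = 14; 14 mod 4 = 2  holds
#9 A = 7 lies in [6, 9]  holds

Constraints 2, 4, and 5 are violated.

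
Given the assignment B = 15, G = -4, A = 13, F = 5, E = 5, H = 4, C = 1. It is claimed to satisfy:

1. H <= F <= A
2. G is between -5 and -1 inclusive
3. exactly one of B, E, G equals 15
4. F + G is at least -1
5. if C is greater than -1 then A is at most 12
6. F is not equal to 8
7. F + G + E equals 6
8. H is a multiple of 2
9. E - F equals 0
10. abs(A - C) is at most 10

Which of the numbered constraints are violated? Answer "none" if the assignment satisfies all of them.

No — constraints 5 and 10 are not satisfied.

1. values 4 <= 5 <= 13 — holds.
2. G = -4 lies in [-5, -1] — holds.
3. B=15, E=5, G=-4; 1 of them equals 15 — holds.
4. F + G = 5 + (-4) = 1; 1 ≥ -1 — holds.
5. C = 1 > -1, so we need A ≤ 12; but A = 13 > 12 — fails.
6. F = 5, and 5 ≠ 8 — holds.
7. F + G + E = 5 + (-4) + 5 = 6 — holds.
8. 4 / 2 = 2, so 2 divides 4 — holds.
9. E - F = 5 - 5 = 0 — holds.
10. abs(13 - 1) = 12; 12 > 10, exceeds bound 10 — fails.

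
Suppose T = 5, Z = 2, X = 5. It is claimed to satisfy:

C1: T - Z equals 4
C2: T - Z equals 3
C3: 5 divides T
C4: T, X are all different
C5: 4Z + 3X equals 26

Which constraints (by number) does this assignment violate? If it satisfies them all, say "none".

C1: T - Z = 5 - 2 = 3, not 4  ✗
C2: T - Z = 5 - 2 = 3  ✓
C3: 5 / 5 = 1, so 5 divides 5  ✓
C4: T = X = 5, not all different  ✗
C5: 4Z + 3X = 4(2) + 3(5) = 23, not 26  ✗

No — constraints 1, 4, and 5 are not satisfied.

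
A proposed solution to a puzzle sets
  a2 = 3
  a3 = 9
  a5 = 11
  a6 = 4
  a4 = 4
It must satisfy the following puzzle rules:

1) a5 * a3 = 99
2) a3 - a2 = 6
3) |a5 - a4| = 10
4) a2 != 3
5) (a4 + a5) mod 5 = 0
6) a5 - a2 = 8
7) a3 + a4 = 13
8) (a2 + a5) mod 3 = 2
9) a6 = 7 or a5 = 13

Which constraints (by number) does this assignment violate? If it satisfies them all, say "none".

1) a5 * a3 = 11 * 9 = 99  ✓
2) a3 - a2 = 9 - 3 = 6  ✓
3) |11 - 4| = 7, not 10  ✗
4) a2 = 3, but 3 is required to differ  ✗
5) a4 + a5 = 15; 15 mod 5 = 0  ✓
6) a5 - a2 = 11 - 3 = 8  ✓
7) a3 + a4 = 9 + 4 = 13  ✓
8) a2 + a5 = 14; 14 mod 3 = 2  ✓
9) a6 = 4 ≠ 7 and a5 = 11 ≠ 13; both disjuncts false  ✗

Violated: 3, 4, 9.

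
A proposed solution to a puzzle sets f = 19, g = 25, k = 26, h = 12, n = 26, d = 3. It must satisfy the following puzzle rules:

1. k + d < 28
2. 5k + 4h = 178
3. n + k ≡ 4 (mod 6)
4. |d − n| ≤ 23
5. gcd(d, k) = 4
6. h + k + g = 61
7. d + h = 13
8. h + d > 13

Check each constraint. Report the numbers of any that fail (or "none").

1. k + d = 26 + 3 = 29; 29 ≥ 28, bound 28 not met  ✘
2. 5k + 4h = 5(26) + 4(12) = 178  ✔
3. n + k = 52; 52 mod 6 = 4  ✔
4. |3 − 26| = 23; 23 ≤ 23  ✔
5. gcd(3, 26) = 1, not 4  ✘
6. h + k + g = 12 + 26 + 25 = 63, not 61  ✘
7. d + h = 3 + 12 = 15, not 13  ✘
8. h + d = 12 + 3 = 15; 15 > 13  ✔

Violated: 1, 5, 6, and 7.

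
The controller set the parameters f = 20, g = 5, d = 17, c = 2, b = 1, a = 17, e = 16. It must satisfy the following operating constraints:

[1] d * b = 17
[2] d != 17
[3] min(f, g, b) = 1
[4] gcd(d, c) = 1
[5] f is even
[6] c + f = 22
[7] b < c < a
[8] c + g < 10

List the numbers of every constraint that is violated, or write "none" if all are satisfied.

The assignment fails constraint 2.

[1] d * b = 17 * 1 = 17 — holds.
[2] d = 17, but 17 is required to differ — does not hold.
[3] min(20, 5, 1) = 1 — holds.
[4] gcd(17, 2) = 1 — holds.
[5] f = 20 is even — holds.
[6] c + f = 2 + 20 = 22 — holds.
[7] values 1 < 2 < 17 — holds.
[8] c + g = 2 + 5 = 7; 7 < 10 — holds.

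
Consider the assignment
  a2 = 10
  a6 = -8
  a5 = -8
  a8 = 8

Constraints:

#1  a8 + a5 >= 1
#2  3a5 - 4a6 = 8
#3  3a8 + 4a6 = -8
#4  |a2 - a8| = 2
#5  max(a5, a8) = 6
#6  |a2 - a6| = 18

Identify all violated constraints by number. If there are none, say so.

#1 a8 + a5 = 8 + (-8) = 0; 0 < 1, bound 1 not met — fails.
#2 3a5 - 4a6 = 3(-8) - 4(-8) = 8 — holds.
#3 3a8 + 4a6 = 3(8) + 4(-8) = -8 — holds.
#4 |10 - 8| = 2 — holds.
#5 max(-8, 8) = 8, not 6 — fails.
#6 |10 - (-8)| = 18 — holds.

Constraints 1 and 5 do not hold.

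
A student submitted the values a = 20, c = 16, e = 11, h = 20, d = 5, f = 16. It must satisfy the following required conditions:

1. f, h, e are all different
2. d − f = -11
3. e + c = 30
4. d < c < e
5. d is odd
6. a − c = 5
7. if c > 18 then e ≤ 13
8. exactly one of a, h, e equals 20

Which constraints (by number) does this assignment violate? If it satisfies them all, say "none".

1. values 16, 20, 11 are pairwise distinct — holds.
2. d − f = 5 − 16 = -11 — holds.
3. e + c = 11 + 16 = 27, not 30 — fails.
4. values 5, 16, 11; c = 16 is not < e = 11 — fails.
5. d = 5 is odd — holds.
6. a − c = 20 − 16 = 4, not 5 — fails.
7. c = 16, not > 18; antecedent false, conditional vacuously true — holds.
8. a=20, h=20, e=11; 2 of them equal 20, not exactly one — fails.

No — constraints 3, 4, 6, and 8 are not satisfied.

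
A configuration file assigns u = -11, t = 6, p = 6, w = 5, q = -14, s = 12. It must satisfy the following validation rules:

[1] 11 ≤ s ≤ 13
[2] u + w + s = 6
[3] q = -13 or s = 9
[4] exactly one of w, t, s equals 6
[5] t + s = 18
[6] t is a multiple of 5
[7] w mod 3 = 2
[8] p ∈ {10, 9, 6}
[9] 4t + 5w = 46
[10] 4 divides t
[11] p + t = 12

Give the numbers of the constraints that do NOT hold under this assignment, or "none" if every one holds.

[1] s = 12 lies in [11, 13] — holds.
[2] u + w + s = -11 + 5 + 12 = 6 — holds.
[3] q = -14 ≠ -13 and s = 12 ≠ 9; both disjuncts false — fails.
[4] w=5, t=6, s=12; 1 of them equals 6 — holds.
[5] t + s = 6 + 12 = 18 — holds.
[6] 6 = 5×1 + 1, so 5 does not divide 6 — fails.
[7] 5 mod 3 = 2 — holds.
[8] p = 6 is in {10, 9, 6} — holds.
[9] 4t + 5w = 4(6) + 5(5) = 49, not 46 — fails.
[10] 6 = 4×1 + 2, so 4 does not divide 6 — fails.
[11] p + t = 6 + 6 = 12 — holds.

No — constraints 3, 6, 9, and 10 are not satisfied.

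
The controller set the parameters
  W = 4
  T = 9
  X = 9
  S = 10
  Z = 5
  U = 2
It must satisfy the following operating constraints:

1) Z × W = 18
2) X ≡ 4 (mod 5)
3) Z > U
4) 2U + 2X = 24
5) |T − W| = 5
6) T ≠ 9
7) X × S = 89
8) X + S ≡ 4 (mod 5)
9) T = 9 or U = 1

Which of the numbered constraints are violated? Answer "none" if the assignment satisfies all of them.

1) Z × W = 5 × 4 = 20, not 18  ✗
2) 9 mod 5 = 4  ✓
3) Z = 5, U = 2; 5 > 2  ✓
4) 2U + 2X = 2(2) + 2(9) = 22, not 24  ✗
5) |9 − 4| = 5  ✓
6) T = 9, but 9 is required to differ  ✗
7) X × S = 9 × 10 = 90, not 89  ✗
8) X + S = 19; 19 mod 5 = 4  ✓
9) T = 9 = 9 (first disjunct)  ✓

Constraints 1, 4, 6, and 7 do not hold.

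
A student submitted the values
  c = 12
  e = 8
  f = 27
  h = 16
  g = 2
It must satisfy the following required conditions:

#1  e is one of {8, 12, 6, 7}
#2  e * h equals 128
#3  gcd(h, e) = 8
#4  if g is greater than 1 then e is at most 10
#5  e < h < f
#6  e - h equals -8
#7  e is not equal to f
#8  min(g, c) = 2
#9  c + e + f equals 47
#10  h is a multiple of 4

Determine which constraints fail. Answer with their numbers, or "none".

#1 e = 8 is in {8, 12, 6, 7} — satisfied.
#2 e * h = 8 * 16 = 128 — satisfied.
#3 gcd(16, 8) = 8 — satisfied.
#4 g = 2 > 1, so we need e ≤ 10; e = 8 ≤ 10 — satisfied.
#5 values 8 < 16 < 27 — satisfied.
#6 e - h = 8 - 16 = -8 — satisfied.
#7 e = 8, f = 27; distinct — satisfied.
#8 min(2, 12) = 2 — satisfied.
#9 c + e + f = 12 + 8 + 27 = 47 — satisfied.
#10 16 / 4 = 4, so 4 divides 16 — satisfied.

All constraints are satisfied.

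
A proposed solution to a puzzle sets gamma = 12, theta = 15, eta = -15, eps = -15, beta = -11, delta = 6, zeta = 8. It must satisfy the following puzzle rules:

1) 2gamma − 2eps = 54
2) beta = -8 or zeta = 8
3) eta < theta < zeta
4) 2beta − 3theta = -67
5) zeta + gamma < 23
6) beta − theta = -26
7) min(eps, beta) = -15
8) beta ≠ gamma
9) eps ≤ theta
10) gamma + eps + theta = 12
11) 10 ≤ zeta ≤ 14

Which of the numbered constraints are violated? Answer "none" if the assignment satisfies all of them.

Constraints 3, 11 are violated.

1) 2gamma − 2eps = 2(12) − 2(-15) = 54  holds
2) beta = -11 ≠ -8, but zeta = 8 = 8 (second disjunct)  holds
3) values -15, 15, 8; theta = 15 is not < zeta = 8  fails
4) 2beta − 3theta = 2(-11) − 3(15) = -67  holds
5) zeta + gamma = 8 + 12 = 20; 20 < 23  holds
6) beta − theta = -11 − 15 = -26  holds
7) min(-15, -11) = -15  holds
8) beta = -11, gamma = 12; distinct  holds
9) eps = -15, theta = 15; -15 ≤ 15  holds
10) gamma + eps + theta = 12 + (-15) + 15 = 12  holds
11) zeta = 8 is outside [10, 14]  fails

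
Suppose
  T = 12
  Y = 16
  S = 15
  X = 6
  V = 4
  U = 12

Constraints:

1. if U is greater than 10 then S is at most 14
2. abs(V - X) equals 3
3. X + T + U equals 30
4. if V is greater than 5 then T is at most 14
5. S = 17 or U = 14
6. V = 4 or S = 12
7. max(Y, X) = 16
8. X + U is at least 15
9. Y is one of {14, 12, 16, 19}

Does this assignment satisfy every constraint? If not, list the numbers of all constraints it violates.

1. U = 12 > 10, so we need S ≤ 14; but S = 15 > 14  false
2. abs(4 - 6) = 2, not 3  false
3. X + T + U = 6 + 12 + 12 = 30  true
4. V = 4, not > 5; antecedent false, conditional vacuously true  true
5. S = 15 ≠ 17 and U = 12 ≠ 14; both disjuncts false  false
6. V = 4 = 4 (first disjunct)  true
7. max(16, 6) = 16  true
8. X + U = 6 + 12 = 18; 18 ≥ 15  true
9. Y = 16 is in {14, 12, 16, 19}  true

The assignment fails constraints 1, 2, and 5.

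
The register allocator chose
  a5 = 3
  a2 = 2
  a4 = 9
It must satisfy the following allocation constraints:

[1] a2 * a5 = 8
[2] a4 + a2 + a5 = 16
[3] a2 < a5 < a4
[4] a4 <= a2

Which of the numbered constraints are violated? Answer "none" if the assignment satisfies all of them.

The assignment fails constraints 1, 2, and 4.

[1] a2 * a5 = 2 * 3 = 6, not 8  ✘
[2] a4 + a2 + a5 = 9 + 2 + 3 = 14, not 16  ✘
[3] values 2 < 3 < 9  ✔
[4] a4 = 9, a2 = 2; 9 > 2 (want ≤)  ✘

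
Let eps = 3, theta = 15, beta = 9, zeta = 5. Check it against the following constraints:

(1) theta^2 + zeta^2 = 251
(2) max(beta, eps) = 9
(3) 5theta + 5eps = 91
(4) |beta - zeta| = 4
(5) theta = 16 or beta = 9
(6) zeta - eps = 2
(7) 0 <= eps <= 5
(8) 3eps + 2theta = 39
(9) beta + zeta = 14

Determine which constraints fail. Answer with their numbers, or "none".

(1) theta^2 + zeta^2 = 15^2 + 5^2 = 225 + 25 = 250, not 251 — fails.
(2) max(9, 3) = 9 — holds.
(3) 5theta + 5eps = 5(15) + 5(3) = 90, not 91 — fails.
(4) |9 - 5| = 4 — holds.
(5) theta = 15 ≠ 16, but beta = 9 = 9 (second disjunct) — holds.
(6) zeta - eps = 5 - 3 = 2 — holds.
(7) eps = 3 lies in [0, 5] — holds.
(8) 3eps + 2theta = 3(3) + 2(15) = 39 — holds.
(9) beta + zeta = 9 + 5 = 14 — holds.

Violated: 1, 3.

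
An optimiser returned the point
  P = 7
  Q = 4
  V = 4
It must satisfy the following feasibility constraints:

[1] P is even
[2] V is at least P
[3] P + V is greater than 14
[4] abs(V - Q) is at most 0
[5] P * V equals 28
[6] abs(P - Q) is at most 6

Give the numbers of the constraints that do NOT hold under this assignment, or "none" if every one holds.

[1] P = 7 is odd  no
[2] V = 4, P = 7; 4 < 7 (want ≥)  no
[3] P + V = 7 + 4 = 11; 11 ≤ 14, bound 14 not met  no
[4] abs(4 - 4) = 0; 0 ≤ 0  yes
[5] P * V = 7 * 4 = 28  yes
[6] abs(7 - 4) = 3; 3 ≤ 6  yes

Violated: 1, 2, and 3.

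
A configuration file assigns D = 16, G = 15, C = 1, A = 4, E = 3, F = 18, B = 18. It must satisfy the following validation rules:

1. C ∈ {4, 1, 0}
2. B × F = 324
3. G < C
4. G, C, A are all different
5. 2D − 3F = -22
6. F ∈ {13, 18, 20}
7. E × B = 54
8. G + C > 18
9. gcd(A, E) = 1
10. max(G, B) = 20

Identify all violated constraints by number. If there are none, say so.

1. C = 1 is in {4, 1, 0}  yes
2. B × F = 18 × 18 = 324  yes
3. G = 15, C = 1; 15 ≥ 1 (want <)  no
4. values 15, 1, 4 are pairwise distinct  yes
5. 2D − 3F = 2(16) − 3(18) = -22  yes
6. F = 18 is in {13, 18, 20}  yes
7. E × B = 3 × 18 = 54  yes
8. G + C = 15 + 1 = 16; 16 ≤ 18, bound 18 not met  no
9. gcd(4, 3) = 1  yes
10. max(15, 18) = 18, not 20  no

Constraints 3, 8, and 10 are violated.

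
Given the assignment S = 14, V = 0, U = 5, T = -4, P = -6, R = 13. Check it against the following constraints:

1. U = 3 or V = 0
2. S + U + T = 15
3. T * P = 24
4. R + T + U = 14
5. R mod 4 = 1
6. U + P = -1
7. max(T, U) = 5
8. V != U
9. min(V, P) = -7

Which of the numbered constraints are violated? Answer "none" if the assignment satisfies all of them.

No — constraint 9 is not satisfied.

1. U = 5 ≠ 3, but V = 0 = 0 (second disjunct)  holds
2. S + U + T = 14 + 5 + (-4) = 15  holds
3. T * P = -4 * (-6) = 24  holds
4. R + T + U = 13 + (-4) + 5 = 14  holds
5. 13 mod 4 = 1  holds
6. U + P = 5 + (-6) = -1  holds
7. max(-4, 5) = 5  holds
8. V = 0, U = 5; distinct  holds
9. min(0, -6) = -6, not -7  fails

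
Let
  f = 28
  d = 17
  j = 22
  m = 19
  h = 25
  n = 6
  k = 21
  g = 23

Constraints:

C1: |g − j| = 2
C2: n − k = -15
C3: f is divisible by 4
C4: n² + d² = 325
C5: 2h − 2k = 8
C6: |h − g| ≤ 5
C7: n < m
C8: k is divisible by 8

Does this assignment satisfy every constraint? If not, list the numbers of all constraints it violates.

C1: |23 − 22| = 1, not 2  ✘
C2: n − k = 6 − 21 = -15  ✔
C3: 28 / 4 = 7, so 4 divides 28  ✔
C4: n² + d² = 6² + 17² = 36 + 289 = 325  ✔
C5: 2h − 2k = 2(25) − 2(21) = 8  ✔
C6: |25 − 23| = 2; 2 ≤ 5  ✔
C7: n = 6, m = 19; 6 < 19  ✔
C8: 21 = 8×2 + 5, so 8 does not divide 21  ✘

Constraints 1 and 8 do not hold.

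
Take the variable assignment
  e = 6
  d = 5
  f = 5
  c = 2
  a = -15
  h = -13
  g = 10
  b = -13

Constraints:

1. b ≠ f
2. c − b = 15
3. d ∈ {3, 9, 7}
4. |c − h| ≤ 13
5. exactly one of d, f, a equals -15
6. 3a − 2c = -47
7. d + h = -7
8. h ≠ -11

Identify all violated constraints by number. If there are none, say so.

1. b = -13, f = 5; distinct — OK.
2. c − b = 2 − (-13) = 15 — OK.
3. d = 5 is not in {3, 9, 7} — violated.
4. |2 − (-13)| = 15; 15 > 13, exceeds bound 13 — violated.
5. d=5, f=5, a=-15; 1 of them equals -15 — OK.
6. 3a − 2c = 3(-15) − 2(2) = -49, not -47 — violated.
7. d + h = 5 + (-13) = -8, not -7 — violated.
8. h = -13, and -13 ≠ -11 — OK.

The assignment fails constraints 3, 4, 6, and 7.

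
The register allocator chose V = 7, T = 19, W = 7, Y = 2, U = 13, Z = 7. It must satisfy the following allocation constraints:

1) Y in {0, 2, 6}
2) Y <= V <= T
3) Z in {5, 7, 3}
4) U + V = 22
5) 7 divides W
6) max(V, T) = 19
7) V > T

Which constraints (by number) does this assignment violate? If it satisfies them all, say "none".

1) Y = 2 is in {0, 2, 6}  OK
2) values 2 <= 7 <= 19  OK
3) Z = 7 is in {5, 7, 3}  OK
4) U + V = 13 + 7 = 20, not 22  FAIL
5) 7 / 7 = 1, so 7 divides 7  OK
6) max(7, 19) = 19  OK
7) V = 7, T = 19; 7 ≤ 19 (want >)  FAIL

No — constraints 4 and 7 are not satisfied.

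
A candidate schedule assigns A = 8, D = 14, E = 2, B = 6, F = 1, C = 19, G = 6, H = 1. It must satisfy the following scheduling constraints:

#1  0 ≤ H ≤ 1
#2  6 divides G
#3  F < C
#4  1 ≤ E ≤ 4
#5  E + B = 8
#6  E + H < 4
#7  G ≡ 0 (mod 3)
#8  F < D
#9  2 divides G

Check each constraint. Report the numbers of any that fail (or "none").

#1 H = 1 lies in [0, 1] — satisfied.
#2 6 / 6 = 1, so 6 divides 6 — satisfied.
#3 F = 1, C = 19; 1 < 19 — satisfied.
#4 E = 2 lies in [1, 4] — satisfied.
#5 E + B = 2 + 6 = 8 — satisfied.
#6 E + H = 2 + 1 = 3; 3 < 4 — satisfied.
#7 6 mod 3 = 0 — satisfied.
#8 F = 1, D = 14; 1 < 14 — satisfied.
#9 6 / 2 = 3, so 2 divides 6 — satisfied.

All constraints are satisfied.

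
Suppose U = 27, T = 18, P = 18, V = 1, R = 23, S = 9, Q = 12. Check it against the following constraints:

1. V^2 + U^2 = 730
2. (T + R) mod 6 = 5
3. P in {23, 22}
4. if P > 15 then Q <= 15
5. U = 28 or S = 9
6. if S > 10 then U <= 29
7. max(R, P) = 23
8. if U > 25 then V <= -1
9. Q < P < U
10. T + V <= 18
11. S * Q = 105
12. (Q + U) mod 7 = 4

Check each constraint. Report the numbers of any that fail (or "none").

1. V^2 + U^2 = 1^2 + 27^2 = 1 + 729 = 730  true
2. T + R = 41; 41 mod 6 = 5  true
3. P = 18 is not in {23, 22}  false
4. P = 18 > 15, so we need Q ≤ 15; Q = 12 ≤ 15  true
5. U = 27 ≠ 28, but S = 9 = 9 (second disjunct)  true
6. S = 9, not > 10; antecedent false, conditional vacuously true  true
7. max(23, 18) = 23  true
8. U = 27 > 25, so we need V ≤ -1; but V = 1 > -1  false
9. values 12 < 18 < 27  true
10. T + V = 18 + 1 = 19; 19 > 18, bound 18 not met  false
11. S * Q = 9 * 12 = 108, not 105  false
12. Q + U = 39; 39 mod 7 = 4  true

Constraints 3, 8, 10, and 11 are violated.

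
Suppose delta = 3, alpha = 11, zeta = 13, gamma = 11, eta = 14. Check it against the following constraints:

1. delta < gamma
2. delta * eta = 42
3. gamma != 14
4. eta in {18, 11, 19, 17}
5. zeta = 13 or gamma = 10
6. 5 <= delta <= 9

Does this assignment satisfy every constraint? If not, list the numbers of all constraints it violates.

The assignment fails constraints 4 and 6.

1. delta = 3, gamma = 11; 3 < 11  ✓
2. delta * eta = 3 * 14 = 42  ✓
3. gamma = 11, and 11 ≠ 14  ✓
4. eta = 14 is not in {18, 11, 19, 17}  ✗
5. zeta = 13 = 13 (first disjunct)  ✓
6. delta = 3 is outside [5, 9]  ✗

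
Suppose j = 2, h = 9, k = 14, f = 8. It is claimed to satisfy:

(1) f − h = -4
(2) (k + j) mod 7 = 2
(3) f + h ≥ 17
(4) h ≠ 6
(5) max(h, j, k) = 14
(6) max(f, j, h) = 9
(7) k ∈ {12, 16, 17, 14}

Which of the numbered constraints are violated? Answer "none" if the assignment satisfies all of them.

Violated: 1.

(1) f − h = 8 − 9 = -1, not -4 — fails.
(2) k + j = 16; 16 mod 7 = 2 — holds.
(3) f + h = 8 + 9 = 17; 17 ≥ 17 — holds.
(4) h = 9, and 9 ≠ 6 — holds.
(5) max(9, 2, 14) = 14 — holds.
(6) max(8, 2, 9) = 9 — holds.
(7) k = 14 is in {12, 16, 17, 14} — holds.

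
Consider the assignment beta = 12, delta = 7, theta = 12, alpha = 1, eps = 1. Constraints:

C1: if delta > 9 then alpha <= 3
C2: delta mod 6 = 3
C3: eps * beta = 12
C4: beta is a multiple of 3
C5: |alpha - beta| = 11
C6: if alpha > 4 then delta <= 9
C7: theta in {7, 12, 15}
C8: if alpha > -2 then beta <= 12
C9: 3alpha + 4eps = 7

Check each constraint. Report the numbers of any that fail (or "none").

C1: delta = 7, not > 9; antecedent false, conditional vacuously true — OK.
C2: 7 mod 6 = 1, not 3 — violated.
C3: eps * beta = 1 * 12 = 12 — OK.
C4: 12 / 3 = 4, so 3 divides 12 — OK.
C5: |1 - 12| = 11 — OK.
C6: alpha = 1, not > 4; antecedent false, conditional vacuously true — OK.
C7: theta = 12 is in {7, 12, 15} — OK.
C8: alpha = 1 > -2, so we need beta ≤ 12; beta = 12 ≤ 12 — OK.
C9: 3alpha + 4eps = 3(1) + 4(1) = 7 — OK.

Constraint 2 does not hold.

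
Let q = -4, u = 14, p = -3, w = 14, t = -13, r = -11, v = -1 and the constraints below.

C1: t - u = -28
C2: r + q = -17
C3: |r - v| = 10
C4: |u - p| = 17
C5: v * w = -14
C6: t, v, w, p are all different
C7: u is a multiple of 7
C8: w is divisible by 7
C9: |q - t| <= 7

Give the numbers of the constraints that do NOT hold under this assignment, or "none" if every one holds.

No — constraints 1, 2, and 9 are not satisfied.

C1: t - u = -13 - 14 = -27, not -28 — fails.
C2: r + q = -11 + (-4) = -15, not -17 — fails.
C3: |-11 - (-1)| = 10 — holds.
C4: |14 - (-3)| = 17 — holds.
C5: v * w = -1 * 14 = -14 — holds.
C6: values -13, -1, 14, -3 are pairwise distinct — holds.
C7: 14 / 7 = 2, so 7 divides 14 — holds.
C8: 14 / 7 = 2, so 7 divides 14 — holds.
C9: |-4 - (-13)| = 9; 9 > 7, exceeds bound 7 — fails.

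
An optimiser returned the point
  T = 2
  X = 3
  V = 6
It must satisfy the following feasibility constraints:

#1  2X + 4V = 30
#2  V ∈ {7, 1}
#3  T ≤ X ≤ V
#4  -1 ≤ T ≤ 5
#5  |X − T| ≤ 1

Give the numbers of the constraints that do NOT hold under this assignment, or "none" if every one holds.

Constraint 2 does not hold.

#1 2X + 4V = 2(3) + 4(6) = 30 — satisfied.
#2 V = 6 is not in {7, 1} — violated.
#3 values 2 ≤ 3 ≤ 6 — satisfied.
#4 T = 2 lies in [-1, 5] — satisfied.
#5 |3 − 2| = 1; 1 ≤ 1 — satisfied.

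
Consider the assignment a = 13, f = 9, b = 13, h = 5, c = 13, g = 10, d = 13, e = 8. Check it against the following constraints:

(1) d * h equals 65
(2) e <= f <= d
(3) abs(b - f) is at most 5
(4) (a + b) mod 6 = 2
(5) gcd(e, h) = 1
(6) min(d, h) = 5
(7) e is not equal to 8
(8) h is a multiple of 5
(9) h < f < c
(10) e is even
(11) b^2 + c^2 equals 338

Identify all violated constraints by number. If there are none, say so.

(1) d * h = 13 * 5 = 65 — holds.
(2) values 8 <= 9 <= 13 — holds.
(3) abs(13 - 9) = 4; 4 ≤ 5 — holds.
(4) a + b = 26; 26 mod 6 = 2 — holds.
(5) gcd(8, 5) = 1 — holds.
(6) min(13, 5) = 5 — holds.
(7) e = 8, but 8 is required to differ — fails.
(8) 5 / 5 = 1, so 5 divides 5 — holds.
(9) values 5 < 9 < 13 — holds.
(10) e = 8 is even — holds.
(11) b^2 + c^2 = 13^2 + 13^2 = 169 + 169 = 338 — holds.

Constraint 7 is violated.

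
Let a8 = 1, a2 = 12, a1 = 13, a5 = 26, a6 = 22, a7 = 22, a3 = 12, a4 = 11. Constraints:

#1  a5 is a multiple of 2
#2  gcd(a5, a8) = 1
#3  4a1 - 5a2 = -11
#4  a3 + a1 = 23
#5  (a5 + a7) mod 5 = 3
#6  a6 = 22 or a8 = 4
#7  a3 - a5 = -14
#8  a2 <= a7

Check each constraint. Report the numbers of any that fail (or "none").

#1 26 / 2 = 13, so 2 divides 26 — holds.
#2 gcd(26, 1) = 1 — holds.
#3 4a1 - 5a2 = 4(13) - 5(12) = -8, not -11 — fails.
#4 a3 + a1 = 12 + 13 = 25, not 23 — fails.
#5 a5 + a7 = 48; 48 mod 5 = 3 — holds.
#6 a6 = 22 = 22 (first disjunct) — holds.
#7 a3 - a5 = 12 - 26 = -14 — holds.
#8 a2 = 12, a7 = 22; 12 ≤ 22 — holds.

No — constraints 3 and 4 are not satisfied.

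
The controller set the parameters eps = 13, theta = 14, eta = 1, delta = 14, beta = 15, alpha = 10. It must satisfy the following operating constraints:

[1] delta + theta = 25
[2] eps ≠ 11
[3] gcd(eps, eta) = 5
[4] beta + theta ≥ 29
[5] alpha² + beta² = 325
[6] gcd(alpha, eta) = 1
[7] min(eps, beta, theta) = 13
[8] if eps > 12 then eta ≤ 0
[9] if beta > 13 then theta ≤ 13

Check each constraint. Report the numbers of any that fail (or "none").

[1] delta + theta = 14 + 14 = 28, not 25  ✘
[2] eps = 13, and 13 ≠ 11  ✔
[3] gcd(13, 1) = 1, not 5  ✘
[4] beta + theta = 15 + 14 = 29; 29 ≥ 29  ✔
[5] alpha² + beta² = 10² + 15² = 100 + 225 = 325  ✔
[6] gcd(10, 1) = 1  ✔
[7] min(13, 15, 14) = 13  ✔
[8] eps = 13 > 12, so we need eta ≤ 0; but eta = 1 > 0  ✘
[9] beta = 15 > 13, so we need theta ≤ 13; but theta = 14 > 13  ✘

The assignment fails constraints 1, 3, 8, 9.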